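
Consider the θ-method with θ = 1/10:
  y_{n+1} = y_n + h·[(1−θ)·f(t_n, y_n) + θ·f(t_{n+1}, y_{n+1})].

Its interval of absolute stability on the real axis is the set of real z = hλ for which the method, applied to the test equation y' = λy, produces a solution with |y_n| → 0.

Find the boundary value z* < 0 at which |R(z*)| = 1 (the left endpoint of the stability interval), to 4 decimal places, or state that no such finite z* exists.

left endpoint -2.5000.

Test eqn y'=λy, z=hλ:
  y_{n+1} = y_n + z·[9/10·y_n + 1/10·y_{n+1}] ⇒ (1 − 1/10z)y_{n+1} = (1 + 9/10z)y_n
  Hence R(z) = (1 + 9/10z)/(1 − 1/10z).

Find x<0 with |R(x)|<1.
x=-1.63: |R|=0.4015
R=−1: 1+9/10x = −1+1/10x ⇒ -4/5x=2 ⇒ x=2/(-4/5)=-2.5000
Confirm numerically:
  x=-2.246: |R|=0.83407 <1
  x=-2.023: |R|=0.68261 <1
  x=-1.914: |R|=0.60651 <1
  x=-1.011: |R|=0.08183 <1
  x=-2.960: |R|=1.28395 >1
  x=-2.943: |R|=1.27382 >1
  x=-2.603: |R|=1.06538 >1
So |R|<1 on (-2.5000, 0).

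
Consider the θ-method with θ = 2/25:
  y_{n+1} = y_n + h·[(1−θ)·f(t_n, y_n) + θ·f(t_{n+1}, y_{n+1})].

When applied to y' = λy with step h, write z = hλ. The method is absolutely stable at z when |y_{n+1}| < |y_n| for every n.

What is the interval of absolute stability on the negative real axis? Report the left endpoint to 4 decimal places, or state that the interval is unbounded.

z∈(-2.3810,0).

With y'=λy (z=hλ):
  y_{n+1} = y_n + z·[23/25·y_n + 2/25·y_{n+1}] ⇒ (1 − 2/25z)y_{n+1} = (1 + 23/25z)y_n
  Hence R(z) = (1 + 23/25z)/(1 − 2/25z).

Solve |R(x)|<1 on ℝ⁻.
x=-1.1: |R|=0.0110
R=−1: 1+23/25x = −1+2/25x ⇒ -21/25x=2 ⇒ x=2/(-21/25)=-2.3810
Confirm numerically:
  x=-1.700: |R|=0.49648 <1
  x=-1.559: |R|=0.38612 <1
  x=-1.241: |R|=0.12892 <1
  x=-1.130: |R|=0.03632 <1
  x=-2.805: |R|=1.29092 >1
  x=-2.719: |R|=1.23323 >1
  x=-2.699: |R|=1.21972 >1
Stable set (-2.3810, 0).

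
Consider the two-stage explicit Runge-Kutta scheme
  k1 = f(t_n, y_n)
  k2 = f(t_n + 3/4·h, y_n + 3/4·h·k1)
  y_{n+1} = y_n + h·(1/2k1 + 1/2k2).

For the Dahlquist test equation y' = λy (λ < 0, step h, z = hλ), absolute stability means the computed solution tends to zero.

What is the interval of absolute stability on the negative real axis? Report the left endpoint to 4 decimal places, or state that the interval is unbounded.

On y'=λy, z=hλ:
  k1=λy_n ⇒ h·k1=z·y_n;  k2=λ(1+3/4z)y_n ⇒ h·k2=z(1+3/4z)y_n
  y_{n+1}/y_n = 1 + 1/2z + 1/2z(1+3/4z) = 1 + z + 3/8z²
  so R(z) = 1 + z + 3/8z².

Need |R(x)|<1, x<0.
x=-1.4: |R|=0.3350
R=1: x+3/8x²=0 ⇒ x=−8/3=-2.6667; min R=1−1/(4·3/8)=0.3333>−1
Confirm numerically:
  x=-2.005: |R|=0.50251 <1
  x=-1.739: |R|=0.39505 <1
  x=-1.495: |R|=0.34313 <1
  x=-2.982: |R|=1.35262 >1
  x=-2.863: |R|=1.21079 >1
Interval (-2.6667, 0).

z∈(-2.6667,0).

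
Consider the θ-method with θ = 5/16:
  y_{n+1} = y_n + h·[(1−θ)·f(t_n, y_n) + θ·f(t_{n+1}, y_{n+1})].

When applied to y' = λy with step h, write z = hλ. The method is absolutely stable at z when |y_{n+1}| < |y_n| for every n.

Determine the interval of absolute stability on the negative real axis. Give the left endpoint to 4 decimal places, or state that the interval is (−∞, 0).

Set f=λy, z=hλ:
  y_{n+1} = y_n + z·[11/16·y_n + 5/16·y_{n+1}] ⇒ (1 − 5/16z)y_{n+1} = (1 + 11/16z)y_n
  ⇒ R(z) = (1 + 11/16z)/(1 − 5/16z).

Solve |R(x)|<1 on ℝ⁻.
x=-1.54: |R|=0.0397
R=−1: 1+11/16x = −1+5/16x ⇒ -3/8x=2 ⇒ x=2/(-3/8)=-5.3333
Confirm numerically:
  x=-5.125: |R|=0.96997 <1
  x=-4.506: |R|=0.87117 <1
  x=-2.673: |R|=0.45643 <1
  x=-5.918: |R|=1.07695 >1
  x=-5.512: |R|=1.02461 >1
Interval (-5.3333, 0).

z∈(-5.3333,0).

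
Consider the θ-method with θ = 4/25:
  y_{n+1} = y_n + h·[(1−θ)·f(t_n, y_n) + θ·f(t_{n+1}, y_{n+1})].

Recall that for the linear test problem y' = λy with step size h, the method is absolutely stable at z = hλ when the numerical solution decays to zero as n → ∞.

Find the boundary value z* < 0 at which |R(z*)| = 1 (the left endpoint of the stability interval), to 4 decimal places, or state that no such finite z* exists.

Test eqn y'=λy, z=hλ:
  y_{n+1} = y_n + z·[21/25·y_n + 4/25·y_{n+1}] ⇒ (1 − 4/25z)y_{n+1} = (1 + 21/25z)y_n
  Hence R(z) = (1 + 21/25z)/(1 − 4/25z).

Boundary: |R(x)|=1, x<0.
x=-0.89: |R|=0.2209
R=−1: 1+21/25x = −1+4/25x ⇒ -17/25x=2 ⇒ x=2/(-17/25)=-2.9412
Confirm numerically:
  x=-2.695: |R|=0.88304 <1
  x=-2.560: |R|=0.81612 <1
  x=-1.401: |R|=0.14446 <1
  x=-1.306: |R|=0.08027 <1
  x=-3.516: |R|=1.25015 >1
  x=-3.170: |R|=1.10324 >1
Stable set (-2.9412, 0).

left endpoint -2.9412.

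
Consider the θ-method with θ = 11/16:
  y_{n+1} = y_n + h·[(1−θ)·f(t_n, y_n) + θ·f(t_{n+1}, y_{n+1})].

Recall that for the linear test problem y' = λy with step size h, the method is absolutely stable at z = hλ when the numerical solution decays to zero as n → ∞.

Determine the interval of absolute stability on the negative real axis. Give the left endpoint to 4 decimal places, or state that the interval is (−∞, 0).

With y'=λy (z=hλ):
  y_{n+1} = y_n + z·[5/16·y_n + 11/16·y_{n+1}] ⇒ (1 − 11/16z)y_{n+1} = (1 + 5/16z)y_n
  ⇒ R(z) = (1 + 5/16z)/(1 − 11/16z).

Need |R(x)|<1, x<0.
x=-1.55: |R|=0.2496
x=-2: |R|=0.1579
x=-10: |R|=0.2698
x=-100: |R|=0.4337
θ=11/16≥1/2 ⇒ |1+5/16x|<|1−11/16x| ∀x<0 ⇒ stable on all of ℝ⁻.

unbounded; (−∞, 0).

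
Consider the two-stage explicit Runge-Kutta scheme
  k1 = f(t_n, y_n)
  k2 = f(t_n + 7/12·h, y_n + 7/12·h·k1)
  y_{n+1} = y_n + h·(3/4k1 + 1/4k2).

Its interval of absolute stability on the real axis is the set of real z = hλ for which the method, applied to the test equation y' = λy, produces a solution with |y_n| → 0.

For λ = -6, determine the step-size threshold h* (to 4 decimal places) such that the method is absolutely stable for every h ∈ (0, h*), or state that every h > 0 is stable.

Test eqn y'=λy, z=hλ:
  k1=λy_n ⇒ h·k1=z·y_n;  k2=λ(1+7/12z)y_n ⇒ h·k2=z(1+7/12z)y_n
  y_{n+1}/y_n = 1 + 3/4z + 1/4z(1+7/12z) = 1 + z + 7/48z²
  ⇒ R(z) = 1 + z + 7/48z².

Find x<0 with |R(x)|<1.
x=-1.04: |R|=0.1177
R=1: x+7/48x²=0 ⇒ x=−48/7=-6.8571; min R=1−1/(4·7/48)=-0.7143>−1
Confirm numerically:
  x=-6.514: |R|=0.67403 <1
  x=-4.985: |R|=0.36101 <1
  x=-4.586: |R|=0.51892 <1
  x=-3.137: |R|=0.70189 <1
  x=-7.298: |R|=1.46920 >1
  x=-6.978: |R|=1.12299 >1
Interval (-6.8571, 0).

(-6.8571,0); λ=-6 ⇒ h* = (48/7)/6 = 1.1429.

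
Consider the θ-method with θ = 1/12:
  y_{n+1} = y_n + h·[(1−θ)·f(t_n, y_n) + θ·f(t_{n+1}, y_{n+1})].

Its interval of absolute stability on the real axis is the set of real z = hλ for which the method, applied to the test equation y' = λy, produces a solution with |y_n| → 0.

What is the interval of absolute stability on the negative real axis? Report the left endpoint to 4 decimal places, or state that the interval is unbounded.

With y'=λy (z=hλ):
  y_{n+1} = y_n + z·[11/12·y_n + 1/12·y_{n+1}] ⇒ (1 − 1/12z)y_{n+1} = (1 + 11/12z)y_n
  Hence R(z) = (1 + 11/12z)/(1 − 1/12z).

Need |R(x)|<1, x<0.
x=-0.52: |R|=0.5016
R=−1: 1+11/12x = −1+1/12x ⇒ -5/6x=2 ⇒ x=2/(-5/6)=-2.4000
Confirm numerically:
  x=-2.061: |R|=0.75891 <1
  x=-1.586: |R|=0.40085 <1
  x=-1.568: |R|=0.38679 <1
  x=-1.062: |R|=0.02435 <1
  x=-2.568: |R|=1.11532 >1
  x=-2.532: |R|=1.09083 >1
  x=-2.502: |R|=1.07034 >1
Stable set (-2.4000, 0).

(-2.4000, 0).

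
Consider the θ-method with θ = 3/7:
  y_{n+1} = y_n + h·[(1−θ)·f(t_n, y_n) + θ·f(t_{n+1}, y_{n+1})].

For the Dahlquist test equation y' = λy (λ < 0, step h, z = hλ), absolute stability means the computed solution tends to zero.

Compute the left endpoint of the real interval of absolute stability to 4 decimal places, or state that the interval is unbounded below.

With y'=λy (z=hλ):
  y_{n+1} = y_n + z·[4/7·y_n + 3/7·y_{n+1}] ⇒ (1 − 3/7z)y_{n+1} = (1 + 4/7z)y_n
  ⇒ R(z) = (1 + 4/7z)/(1 − 3/7z).

Solve |R(x)|<1 on ℝ⁻.
x=-0.91: |R|=0.3453
R=−1: 1+4/7x = −1+3/7x ⇒ -1/7x=2 ⇒ x=2/(-1/7)=-14.0000
Confirm numerically:
  x=-13.687: |R|=0.99349 <1
  x=-8.285: |R|=0.82059 <1
  x=-5.769: |R|=0.66137 <1
  x=-14.566: |R|=1.01116 >1
  x=-14.282: |R|=1.00566 >1
Interval (-14.0000, 0).

z* = -14.0000.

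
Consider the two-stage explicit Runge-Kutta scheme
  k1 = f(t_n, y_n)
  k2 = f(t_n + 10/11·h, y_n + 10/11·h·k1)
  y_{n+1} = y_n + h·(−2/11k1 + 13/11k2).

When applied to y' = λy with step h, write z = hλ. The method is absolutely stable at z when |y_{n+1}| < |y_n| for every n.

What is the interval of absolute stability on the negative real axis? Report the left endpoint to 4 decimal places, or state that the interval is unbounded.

Set f=λy, z=hλ:
  k1=λy_n ⇒ h·k1=z·y_n;  k2=λ(1+10/11z)y_n ⇒ h·k2=z(1+10/11z)y_n
  y_{n+1}/y_n = 1 − 2/11z + 13/11z(1+10/11z) = 1 + z + 130/121z²
  R(z) = 1 + z + 130/121z².

Need |R(x)|<1, x<0.
x=-1.65: |R|=2.2750
R=1: x+130/121x²=0 ⇒ x=−121/130=-0.9308; min R=1−1/(4·130/121)=0.7673>−1
Confirm numerically:
  x=-0.860: |R|=0.93461 <1
  x=-0.562: |R|=0.77734 <1
  x=-0.496: |R|=0.76831 <1
  x=-0.495: |R|=0.76825 <1
  x=-1.230: |R|=1.39543 >1
  x=-1.137: |R|=1.25193 >1
Stable set (-0.9308, 0).

z∈(-0.9308,0).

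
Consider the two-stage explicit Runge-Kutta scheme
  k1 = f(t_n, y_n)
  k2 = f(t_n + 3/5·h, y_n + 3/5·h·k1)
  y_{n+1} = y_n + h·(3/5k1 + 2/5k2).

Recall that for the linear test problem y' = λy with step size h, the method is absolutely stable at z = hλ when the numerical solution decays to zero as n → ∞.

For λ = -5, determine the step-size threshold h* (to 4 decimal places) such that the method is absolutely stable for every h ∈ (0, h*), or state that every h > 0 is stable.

Set f=λy, z=hλ:
  k1=λy_n ⇒ h·k1=z·y_n;  k2=λ(1+3/5z)y_n ⇒ h·k2=z(1+3/5z)y_n
  y_{n+1}/y_n = 1 + 3/5z + 2/5z(1+3/5z) = 1 + z + 6/25z²
  Hence R(z) = 1 + z + 6/25z².

Solve |R(x)|<1 on ℝ⁻.
x=-1.14: |R|=0.1719
R=1: x+6/25x²=0 ⇒ x=−25/6=-4.1667; min R=1−1/(4·6/25)=-0.0417>−1
Confirm numerically:
  x=-3.031: |R|=0.17387 <1
  x=-2.938: |R|=0.13364 <1
  x=-2.697: |R|=0.04871 <1
  x=-1.925: |R|=0.03565 <1
  x=-4.635: |R|=1.52097 >1
  x=-4.406: |R|=1.25308 >1
  x=-4.388: |R|=1.23309 >1
Stable set (-4.1667, 0).

(-4.1667,0); λ=-5 ⇒ h* = (25/6)/5 = 0.8333.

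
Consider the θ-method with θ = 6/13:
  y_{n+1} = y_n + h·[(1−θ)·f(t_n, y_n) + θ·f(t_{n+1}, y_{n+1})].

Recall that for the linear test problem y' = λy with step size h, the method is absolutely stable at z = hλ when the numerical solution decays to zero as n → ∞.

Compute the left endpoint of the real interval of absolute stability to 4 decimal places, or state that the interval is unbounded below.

z* = -26.0000.

Set f=λy, z=hλ:
  y_{n+1} = y_n + z·[7/13·y_n + 6/13·y_{n+1}] ⇒ (1 − 6/13z)y_{n+1} = (1 + 7/13z)y_n
  so R(z) = (1 + 7/13z)/(1 − 6/13z).

Solve |R(x)|<1 on ℝ⁻.
x=-1.58: |R|=0.0863
R=−1: 1+7/13x = −1+6/13x ⇒ -1/13x=2 ⇒ x=2/(-1/13)=-26.0000
Confirm numerically:
  x=-24.260: |R|=0.98903 <1
  x=-22.127: |R|=0.97343 <1
  x=-16.560: |R|=0.91598 <1
  x=-15.038: |R|=0.89381 <1
  x=-26.399: |R|=1.00233 >1
  x=-26.354: |R|=1.00207 >1
  x=-26.239: |R|=1.00140 >1
Interval (-26.0000, 0).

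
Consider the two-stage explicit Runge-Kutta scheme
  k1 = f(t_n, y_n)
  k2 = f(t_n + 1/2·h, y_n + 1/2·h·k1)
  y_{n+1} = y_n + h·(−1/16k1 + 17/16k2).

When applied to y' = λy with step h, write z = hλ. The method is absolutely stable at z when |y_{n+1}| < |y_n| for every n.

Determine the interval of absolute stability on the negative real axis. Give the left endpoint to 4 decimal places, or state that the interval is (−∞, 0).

Test eqn y'=λy, z=hλ:
  k1=λy_n ⇒ h·k1=z·y_n;  k2=λ(1+1/2z)y_n ⇒ h·k2=z(1+1/2z)y_n
  y_{n+1}/y_n = 1 − 1/16z + 17/16z(1+1/2z) = 1 + z + 17/32z²
  so R(z) = 1 + z + 17/32z².

Solve |R(x)|<1 on ℝ⁻.
x=-0.72: |R|=0.5554
R=1: x+17/32x²=0 ⇒ x=−32/17=-1.8824; min R=1−1/(4·17/32)=0.5294>−1
Confirm numerically:
  x=-1.658: |R|=0.80239 <1
  x=-1.233: |R|=0.57465 <1
  x=-1.093: |R|=0.54166 <1
  x=-1.030: |R|=0.53360 <1
  x=-2.466: |R|=1.76461 >1
  x=-2.367: |R|=1.60943 >1
  x=-2.223: |R|=1.40229 >1
So |R|<1 on (-1.8824, 0).

(-1.8824, 0).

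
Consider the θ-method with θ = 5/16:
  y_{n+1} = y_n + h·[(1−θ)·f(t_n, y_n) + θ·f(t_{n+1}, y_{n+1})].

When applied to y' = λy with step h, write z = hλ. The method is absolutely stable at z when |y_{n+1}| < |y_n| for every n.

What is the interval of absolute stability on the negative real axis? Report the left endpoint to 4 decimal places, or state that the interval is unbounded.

z∈(-5.3333,0).

With y'=λy (z=hλ):
  y_{n+1} = y_n + z·[11/16·y_n + 5/16·y_{n+1}] ⇒ (1 − 5/16z)y_{n+1} = (1 + 11/16z)y_n
  so R(z) = (1 + 11/16z)/(1 − 5/16z).

Boundary: |R(x)|=1, x<0.
x=-0.59: |R|=0.5018
R=−1: 1+11/16x = −1+5/16x ⇒ -3/8x=2 ⇒ x=2/(-3/8)=-5.3333
Confirm numerically:
  x=-3.472: |R|=0.66523 <1
  x=-3.293: |R|=0.62292 <1
  x=-3.016: |R|=0.55264 <1
  x=-5.685: |R|=1.04750 >1
  x=-5.655: |R|=1.04359 >1
  x=-5.549: |R|=1.02958 >1
Stable set (-5.3333, 0).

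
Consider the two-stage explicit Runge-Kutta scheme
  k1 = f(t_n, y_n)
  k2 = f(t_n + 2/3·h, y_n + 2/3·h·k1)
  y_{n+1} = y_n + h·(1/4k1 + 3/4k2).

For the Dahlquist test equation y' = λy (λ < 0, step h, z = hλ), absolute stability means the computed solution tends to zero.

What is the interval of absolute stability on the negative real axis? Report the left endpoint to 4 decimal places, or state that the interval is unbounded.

With y'=λy (z=hλ):
  k1=λy_n ⇒ h·k1=z·y_n;  k2=λ(1+2/3z)y_n ⇒ h·k2=z(1+2/3z)y_n
  y_{n+1}/y_n = 1 + 1/4z + 3/4z(1+2/3z) = 1 + z + 1/2z²
  so R(z) = 1 + z + 1/2z².

Need |R(x)|<1, x<0.
x=-1.21: |R|=0.5221
R=1: x+1/2x²=0 ⇒ x=−2=-2.0000; min R=1−1/(4·1/2)=0.5000>−1
Confirm numerically:
  x=-1.794: |R|=0.81522 <1
  x=-1.293: |R|=0.54292 <1
  x=-0.829: |R|=0.51462 <1
  x=-2.317: |R|=1.36724 >1
  x=-2.134: |R|=1.14298 >1
  x=-2.026: |R|=1.02634 >1
So |R|<1 on (-2.0000, 0).

z∈(-2.0000,0).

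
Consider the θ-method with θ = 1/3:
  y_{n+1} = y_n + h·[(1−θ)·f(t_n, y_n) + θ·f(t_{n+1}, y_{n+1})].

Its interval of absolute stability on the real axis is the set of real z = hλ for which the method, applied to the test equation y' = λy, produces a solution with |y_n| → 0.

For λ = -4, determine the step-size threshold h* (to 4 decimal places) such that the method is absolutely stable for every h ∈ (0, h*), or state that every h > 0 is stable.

Test eqn y'=λy, z=hλ:
  y_{n+1} = y_n + z·[2/3·y_n + 1/3·y_{n+1}] ⇒ (1 − 1/3z)y_{n+1} = (1 + 2/3z)y_n
  ⇒ R(z) = (1 + 2/3z)/(1 − 1/3z).

Need |R(x)|<1, x<0.
x=-1.48: |R|=0.0089
R=−1: 1+2/3x = −1+1/3x ⇒ -1/3x=2 ⇒ x=2/(-1/3)=-6.0000
Confirm numerically:
  x=-5.936: |R|=0.99284 <1
  x=-5.621: |R|=0.95604 <1
  x=-3.651: |R|=0.64682 <1
  x=-2.879: |R|=0.46913 <1
  x=-6.412: |R|=1.04377 >1
  x=-6.339: |R|=1.03630 >1
  x=-6.221: |R|=1.02397 >1
Stable set (-6.0000, 0).

(-6.0000,0); λ=-4 ⇒ h* = (6)/4 = 1.5000.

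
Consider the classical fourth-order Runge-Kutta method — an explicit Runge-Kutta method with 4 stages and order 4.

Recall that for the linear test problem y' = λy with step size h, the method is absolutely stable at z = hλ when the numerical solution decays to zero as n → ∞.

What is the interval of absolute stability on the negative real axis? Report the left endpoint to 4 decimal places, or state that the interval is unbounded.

z∈(-2.7853,0).

With y'=λy (z=hλ):
  order 4, 4-stage ⇒ R(z)=1+z+z^2/2+z^3/6+z^4/24
  (e.g. R(-1.19)=0.32075, |R|=0.32075)

Find x<0 with |R(x)|<1.
x=-1.19: |R|=0.3207
|R(-2.16)|=0.4002 |R(-1.39)|=0.2840 |R(-1.1)|=0.3442
Bisect:
  x_lo=-3.4134 |R|=2.4403  x_hi=-0.3074 |R|=0.7354
  mid=-1.86044 |R|=0.29611 →hi
  mid=-2.63694 |R|=0.79841 →hi
  mid=-3.02519 |R|=1.42617 →lo
  mid=-2.83106 |R|=1.07123 →lo
  mid=-2.73400 |R|=0.92538 →hi
  mid=-2.78253 |R|=0.99584 →hi
  mid=-2.80680 |R|=1.03291 →lo
  ...
  [-2.78537,-2.78518] ⇒ x*=-2.7853
Interval (-2.7853, 0).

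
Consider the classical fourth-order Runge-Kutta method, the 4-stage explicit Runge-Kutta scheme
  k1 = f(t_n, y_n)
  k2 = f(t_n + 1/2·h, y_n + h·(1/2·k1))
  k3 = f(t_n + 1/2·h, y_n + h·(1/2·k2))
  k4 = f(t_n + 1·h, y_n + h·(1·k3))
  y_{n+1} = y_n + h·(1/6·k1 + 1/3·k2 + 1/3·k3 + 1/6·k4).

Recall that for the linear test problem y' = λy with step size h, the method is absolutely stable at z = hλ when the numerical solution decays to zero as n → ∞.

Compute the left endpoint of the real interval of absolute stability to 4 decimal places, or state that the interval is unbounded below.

z* = -2.7853.

On y'=λy, z=hλ:
  order 4, 4-stage ⇒ R(z)=1+z+z^2/2+z^3/6+z^4/24
  (e.g. R(-1.69)=0.27347, |R|=0.27347)

Find x<0 with |R(x)|<1.
x=-1.69: |R|=0.2735
|R(-2.65)|=0.8145 |R(-2.51)|=0.6583 |R(-2.39)|=0.5502
Bisect:
  x_lo=-3.1739 |R|=1.7624  x_hi=-0.3121 |R|=0.7319
  mid=-1.74300 |R|=0.27804 →hi
  mid=-2.45845 |R|=0.60914 →hi
  mid=-2.81618 |R|=1.04757 →lo
  mid=-2.63731 |R|=0.79887 →hi
  mid=-2.72674 |R|=0.91526 →hi
  mid=-2.77146 |R|=0.97934 →hi
  mid=-2.79382 |R|=1.01293 →lo
  ...
  [-2.78543,-2.78526] ⇒ x*=-2.7853
Stable set (-2.7853, 0).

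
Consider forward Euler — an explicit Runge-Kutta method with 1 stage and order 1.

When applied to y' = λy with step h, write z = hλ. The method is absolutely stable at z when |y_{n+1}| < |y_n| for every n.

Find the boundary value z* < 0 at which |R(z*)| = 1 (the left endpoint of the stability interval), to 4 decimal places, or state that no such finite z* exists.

With y'=λy (z=hλ):
  order 1, 1-stage ⇒ R(z)=1+z
  (e.g. R(-0.91)=0.09000, |R|=0.09000)

Need |R(x)|<1, x<0.
x=-0.91: |R|=0.0900
|R(-1.89)|=0.8900 |R(-1.77)|=0.7700 |R(-0.93)|=0.0700
Bisect:
  x_lo=-2.8864 |R|=1.8864  x_hi=-0.1982 |R|=0.8018
  mid=-1.54232 |R|=0.54232 →hi
  mid=-2.21438 |R|=1.21438 →lo
  mid=-1.87835 |R|=0.87835 →hi
  mid=-2.04636 |R|=1.04636 →lo
  mid=-1.96236 |R|=0.96236 →hi
  mid=-2.00436 |R|=1.00436 →lo
  mid=-1.98336 |R|=0.98336 →hi
  mid=-1.99386 |R|=0.99386 →hi
  ...
  [-2.00009,-1.99993] ⇒ x*=-2.0000
Stable set (-2.0000, 0).

left endpoint -2.0000.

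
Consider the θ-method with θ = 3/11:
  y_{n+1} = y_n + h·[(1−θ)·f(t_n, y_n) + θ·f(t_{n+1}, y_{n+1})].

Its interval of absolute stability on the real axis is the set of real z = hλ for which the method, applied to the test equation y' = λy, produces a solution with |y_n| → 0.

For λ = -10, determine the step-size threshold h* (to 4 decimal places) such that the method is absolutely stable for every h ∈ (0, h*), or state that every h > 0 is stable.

Test eqn y'=λy, z=hλ:
  y_{n+1} = y_n + z·[8/11·y_n + 3/11·y_{n+1}] ⇒ (1 − 3/11z)y_{n+1} = (1 + 8/11z)y_n
  R(z) = (1 + 8/11z)/(1 − 3/11z).

Need |R(x)|<1, x<0.
x=-0.48: |R|=0.5756
R=−1: 1+8/11x = −1+3/11x ⇒ -5/11x=2 ⇒ x=2/(-5/11)=-4.4000
Confirm numerically:
  x=-3.351: |R|=0.75087 <1
  x=-3.229: |R|=0.71697 <1
  x=-3.150: |R|=0.69438 <1
  x=-2.259: |R|=0.39782 <1
  x=-4.728: |R|=1.06512 >1
  x=-4.621: |R|=1.04444 >1
So |R|<1 on (-4.4000, 0).

(-4.4000,0); λ=-10 ⇒ h* = (22/5)/10 = 0.4400.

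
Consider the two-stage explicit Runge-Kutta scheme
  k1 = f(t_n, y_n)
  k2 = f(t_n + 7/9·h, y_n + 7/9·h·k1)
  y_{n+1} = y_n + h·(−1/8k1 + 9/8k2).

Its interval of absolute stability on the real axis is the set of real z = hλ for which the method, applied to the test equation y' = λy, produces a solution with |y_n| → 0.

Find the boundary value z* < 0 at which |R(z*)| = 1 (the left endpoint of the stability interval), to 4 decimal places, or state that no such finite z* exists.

left endpoint -1.1429.

Test eqn y'=λy, z=hλ:
  k1=λy_n ⇒ h·k1=z·y_n;  k2=λ(1+7/9z)y_n ⇒ h·k2=z(1+7/9z)y_n
  y_{n+1}/y_n = 1 − 1/8z + 9/8z(1+7/9z) = 1 + z + 7/8z²
  so R(z) = 1 + z + 7/8z².

Boundary: |R(x)|=1, x<0.
x=-0.96: |R|=0.8464
R=1: x+7/8x²=0 ⇒ x=−8/7=-1.1429; min R=1−1/(4·7/8)=0.7143>−1
Confirm numerically:
  x=-1.034: |R|=0.90151 <1
  x=-0.866: |R|=0.79021 <1
  x=-0.860: |R|=0.78715 <1
  x=-0.458: |R|=0.72554 <1
  x=-1.676: |R|=1.78185 >1
  x=-1.615: |R|=1.66720 >1
  x=-1.578: |R|=1.60082 >1
Interval (-1.1429, 0).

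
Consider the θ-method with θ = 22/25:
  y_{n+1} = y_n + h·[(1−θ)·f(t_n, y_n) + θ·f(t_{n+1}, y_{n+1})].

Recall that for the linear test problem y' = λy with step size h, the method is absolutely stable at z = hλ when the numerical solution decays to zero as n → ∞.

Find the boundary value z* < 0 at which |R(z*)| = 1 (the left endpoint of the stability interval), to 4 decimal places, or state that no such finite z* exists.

unbounded; (−∞, 0).

On y'=λy, z=hλ:
  y_{n+1} = y_n + z·[3/25·y_n + 22/25·y_{n+1}] ⇒ (1 − 22/25z)y_{n+1} = (1 + 3/25z)y_n
  so R(z) = (1 + 3/25z)/(1 − 22/25z).

Solve |R(x)|<1 on ℝ⁻.
x=-0.39: |R|=0.7096
x=-2: |R|=0.2754
x=-10: |R|=0.0204
x=-100: |R|=0.1236
θ=22/25≥1/2 ⇒ |1+3/25x|<|1−22/25x| ∀x<0 ⇒ unbounded interval.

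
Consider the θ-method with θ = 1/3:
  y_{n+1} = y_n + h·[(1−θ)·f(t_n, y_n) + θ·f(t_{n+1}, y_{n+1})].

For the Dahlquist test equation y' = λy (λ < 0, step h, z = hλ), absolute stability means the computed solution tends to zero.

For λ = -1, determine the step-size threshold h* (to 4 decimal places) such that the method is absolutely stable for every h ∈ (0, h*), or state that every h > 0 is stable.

(-6.0000,0); λ=-1 ⇒ h* = (6)/1 = 6.0000.

With y'=λy (z=hλ):
  y_{n+1} = y_n + z·[2/3·y_n + 1/3·y_{n+1}] ⇒ (1 − 1/3z)y_{n+1} = (1 + 2/3z)y_n
  Hence R(z) = (1 + 2/3z)/(1 − 1/3z).

Solve |R(x)|<1 on ℝ⁻.
x=-1.61: |R|=0.0477
R=−1: 1+2/3x = −1+1/3x ⇒ -1/3x=2 ⇒ x=2/(-1/3)=-6.0000
Confirm numerically:
  x=-5.363: |R|=0.92383 <1
  x=-4.554: |R|=0.80858 <1
  x=-2.695: |R|=0.41967 <1
  x=-6.419: |R|=1.04448 >1
  x=-6.294: |R|=1.03163 >1
  x=-6.261: |R|=1.02818 >1
Interval (-6.0000, 0).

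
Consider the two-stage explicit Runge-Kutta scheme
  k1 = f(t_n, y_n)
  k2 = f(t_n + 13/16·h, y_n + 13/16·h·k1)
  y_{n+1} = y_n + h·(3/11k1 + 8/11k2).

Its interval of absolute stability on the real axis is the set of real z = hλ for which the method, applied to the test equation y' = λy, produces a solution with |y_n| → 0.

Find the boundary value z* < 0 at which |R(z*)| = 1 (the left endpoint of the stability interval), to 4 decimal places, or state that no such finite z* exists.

z* = -1.6923.

Set f=λy, z=hλ:
  k1=λy_n ⇒ h·k1=z·y_n;  k2=λ(1+13/16z)y_n ⇒ h·k2=z(1+13/16z)y_n
  y_{n+1}/y_n = 1 + 3/11z + 8/11z(1+13/16z) = 1 + z + 13/22z²
  R(z) = 1 + z + 13/22z².

Solve |R(x)|<1 on ℝ⁻.
x=-1.58: |R|=0.8951
R=1: x+13/22x²=0 ⇒ x=−22/13=-1.6923; min R=1−1/(4·13/22)=0.5769>−1
Confirm numerically:
  x=-1.434: |R|=0.78112 <1
  x=-1.371: |R|=0.73970 <1
  x=-1.359: |R|=0.73234 <1
  x=-0.910: |R|=0.57933 <1
  x=-2.026: |R|=1.39949 >1
  x=-1.902: |R|=1.23568 >1
Stable set (-1.6923, 0).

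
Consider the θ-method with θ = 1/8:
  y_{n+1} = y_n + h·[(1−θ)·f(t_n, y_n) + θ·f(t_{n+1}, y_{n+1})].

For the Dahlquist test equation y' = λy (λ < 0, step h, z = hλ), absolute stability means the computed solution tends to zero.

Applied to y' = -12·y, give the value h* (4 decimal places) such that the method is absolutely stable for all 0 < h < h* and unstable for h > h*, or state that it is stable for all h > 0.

Test eqn y'=λy, z=hλ:
  y_{n+1} = y_n + z·[7/8·y_n + 1/8·y_{n+1}] ⇒ (1 − 1/8z)y_{n+1} = (1 + 7/8z)y_n
  so R(z) = (1 + 7/8z)/(1 − 1/8z).

Solve |R(x)|<1 on ℝ⁻.
x=-1.77: |R|=0.4493
R=−1: 1+7/8x = −1+1/8x ⇒ -3/4x=2 ⇒ x=2/(-3/4)=-2.6667
Confirm numerically:
  x=-2.500: |R|=0.90476 <1
  x=-1.864: |R|=0.51176 <1
  x=-1.395: |R|=0.18787 <1
  x=-2.832: |R|=1.09158 >1
  x=-2.815: |R|=1.08229 >1
  x=-2.812: |R|=1.08065 >1
Interval (-2.6667, 0).

(-2.6667,0); λ=-12 ⇒ h* = (8/3)/12 = 0.2222.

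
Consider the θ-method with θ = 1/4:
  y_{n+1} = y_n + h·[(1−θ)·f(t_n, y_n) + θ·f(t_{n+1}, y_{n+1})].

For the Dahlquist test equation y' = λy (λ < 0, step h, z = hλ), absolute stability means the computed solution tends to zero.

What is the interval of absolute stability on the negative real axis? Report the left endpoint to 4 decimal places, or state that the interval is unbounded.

Test eqn y'=λy, z=hλ:
  y_{n+1} = y_n + z·[3/4·y_n + 1/4·y_{n+1}] ⇒ (1 − 1/4z)y_{n+1} = (1 + 3/4z)y_n
  ⇒ R(z) = (1 + 3/4z)/(1 − 1/4z).

Solve |R(x)|<1 on ℝ⁻.
x=-1.61: |R|=0.1480
R=−1: 1+3/4x = −1+1/4x ⇒ -1/2x=2 ⇒ x=2/(-1/2)=-4.0000
Confirm numerically:
  x=-3.947: |R|=0.98666 <1
  x=-2.802: |R|=0.64775 <1
  x=-2.062: |R|=0.36061 <1
  x=-4.559: |R|=1.13062 >1
  x=-4.278: |R|=1.06717 >1
  x=-4.245: |R|=1.05943 >1
Stable set (-4.0000, 0).

z∈(-4.0000,0).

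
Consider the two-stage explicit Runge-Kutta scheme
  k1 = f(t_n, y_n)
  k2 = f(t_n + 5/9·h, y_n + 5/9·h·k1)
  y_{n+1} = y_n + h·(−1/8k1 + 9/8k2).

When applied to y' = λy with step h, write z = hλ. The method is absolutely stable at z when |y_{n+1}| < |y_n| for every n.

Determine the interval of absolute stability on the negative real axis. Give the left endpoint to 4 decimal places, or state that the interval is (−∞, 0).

(-1.6000, 0).

With y'=λy (z=hλ):
  k1=λy_n ⇒ h·k1=z·y_n;  k2=λ(1+5/9z)y_n ⇒ h·k2=z(1+5/9z)y_n
  y_{n+1}/y_n = 1 − 1/8z + 9/8z(1+5/9z) = 1 + z + 5/8z²
  so R(z) = 1 + z + 5/8z².

Solve |R(x)|<1 on ℝ⁻.
x=-1.63: |R|=1.0306
R=1: x+5/8x²=0 ⇒ x=−8/5=-1.6000; min R=1−1/(4·5/8)=0.6000>−1
Confirm numerically:
  x=-1.408: |R|=0.83104 <1
  x=-0.837: |R|=0.60086 <1
  x=-0.691: |R|=0.60743 <1
  x=-2.028: |R|=1.54249 >1
  x=-1.893: |R|=1.34666 >1
  x=-1.824: |R|=1.25536 >1
So |R|<1 on (-1.6000, 0).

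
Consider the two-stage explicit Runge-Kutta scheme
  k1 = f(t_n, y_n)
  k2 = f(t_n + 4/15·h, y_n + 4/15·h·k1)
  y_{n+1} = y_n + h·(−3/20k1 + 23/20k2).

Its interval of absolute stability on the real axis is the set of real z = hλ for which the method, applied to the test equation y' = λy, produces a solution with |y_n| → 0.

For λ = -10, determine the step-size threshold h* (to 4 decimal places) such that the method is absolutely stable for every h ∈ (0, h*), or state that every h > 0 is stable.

(-3.2609,0); λ=-10 ⇒ h* = (75/23)/10 = 0.3261.

Set f=λy, z=hλ:
  k1=λy_n ⇒ h·k1=z·y_n;  k2=λ(1+4/15z)y_n ⇒ h·k2=z(1+4/15z)y_n
  y_{n+1}/y_n = 1 − 3/20z + 23/20z(1+4/15z) = 1 + z + 23/75z²
  R(z) = 1 + z + 23/75z².

Need |R(x)|<1, x<0.
x=-0.48: |R|=0.5907
R=1: x+23/75x²=0 ⇒ x=−75/23=-3.2609; min R=1−1/(4·23/75)=0.1848>−1
Confirm numerically:
  x=-2.613: |R|=0.48085 <1
  x=-2.157: |R|=0.26981 <1
  x=-2.062: |R|=0.24190 <1
  x=-1.821: |R|=0.19592 <1
  x=-3.748: |R|=1.55990 >1
  x=-3.539: |R|=1.30185 >1
  x=-3.292: |R|=1.03143 >1
Stable set (-3.2609, 0).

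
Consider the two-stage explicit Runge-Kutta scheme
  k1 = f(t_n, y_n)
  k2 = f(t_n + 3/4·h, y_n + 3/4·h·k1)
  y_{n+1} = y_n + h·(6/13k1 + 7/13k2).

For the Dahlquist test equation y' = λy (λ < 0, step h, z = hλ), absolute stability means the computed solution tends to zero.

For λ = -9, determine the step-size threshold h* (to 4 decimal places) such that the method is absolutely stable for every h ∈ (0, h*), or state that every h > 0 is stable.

(-2.4762,0); λ=-9 ⇒ h* = (52/21)/9 = 0.2751.

On y'=λy, z=hλ:
  k1=λy_n ⇒ h·k1=z·y_n;  k2=λ(1+3/4z)y_n ⇒ h·k2=z(1+3/4z)y_n
  y_{n+1}/y_n = 1 + 6/13z + 7/13z(1+3/4z) = 1 + z + 21/52z²
  Hence R(z) = 1 + z + 21/52z².

Find x<0 with |R(x)|<1.
x=-0.88: |R|=0.4327
R=1: x+21/52x²=0 ⇒ x=−52/21=-2.4762; min R=1−1/(4·21/52)=0.3810>−1
Confirm numerically:
  x=-2.393: |R|=0.91960 <1
  x=-1.473: |R|=0.40324 <1
  x=-1.145: |R|=0.38445 <1
  x=-3.032: |R|=1.68057 >1
  x=-2.989: |R|=1.61901 >1
  x=-2.976: |R|=1.60069 >1
Stable set (-2.4762, 0).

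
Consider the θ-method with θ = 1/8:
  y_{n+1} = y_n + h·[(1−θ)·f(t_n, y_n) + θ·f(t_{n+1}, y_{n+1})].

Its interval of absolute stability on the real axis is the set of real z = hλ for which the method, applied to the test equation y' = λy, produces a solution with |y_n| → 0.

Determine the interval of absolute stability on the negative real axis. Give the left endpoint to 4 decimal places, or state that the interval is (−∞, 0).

Test eqn y'=λy, z=hλ:
  y_{n+1} = y_n + z·[7/8·y_n + 1/8·y_{n+1}] ⇒ (1 − 1/8z)y_{n+1} = (1 + 7/8z)y_n
  ⇒ R(z) = (1 + 7/8z)/(1 − 1/8z).

Find x<0 with |R(x)|<1.
x=-1.56: |R|=0.3054
R=−1: 1+7/8x = −1+1/8x ⇒ -3/4x=2 ⇒ x=2/(-3/4)=-2.6667
Confirm numerically:
  x=-2.483: |R|=0.89488 <1
  x=-2.220: |R|=0.73777 <1
  x=-2.214: |R|=0.73409 <1
  x=-2.196: |R|=0.72303 <1
  x=-3.229: |R|=1.30047 >1
  x=-2.839: |R|=1.09540 >1
Stable set (-2.6667, 0).

z∈(-2.6667,0).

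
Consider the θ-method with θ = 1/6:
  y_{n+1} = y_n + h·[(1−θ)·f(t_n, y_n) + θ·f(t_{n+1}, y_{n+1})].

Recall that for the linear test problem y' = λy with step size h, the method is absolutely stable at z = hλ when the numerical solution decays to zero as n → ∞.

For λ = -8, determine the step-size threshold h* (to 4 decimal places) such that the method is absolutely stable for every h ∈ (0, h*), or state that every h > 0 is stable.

With y'=λy (z=hλ):
  y_{n+1} = y_n + z·[5/6·y_n + 1/6·y_{n+1}] ⇒ (1 − 1/6z)y_{n+1} = (1 + 5/6z)y_n
  Hence R(z) = (1 + 5/6z)/(1 − 1/6z).

Need |R(x)|<1, x<0.
x=-1.14: |R|=0.0420
R=−1: 1+5/6x = −1+1/6x ⇒ -2/3x=2 ⇒ x=2/(-2/3)=-3.0000
Confirm numerically:
  x=-2.566: |R|=0.79734 <1
  x=-2.521: |R|=0.77514 <1
  x=-2.518: |R|=0.77366 <1
  x=-3.497: |R|=1.20933 >1
  x=-3.233: |R|=1.10094 >1
  x=-3.129: |R|=1.05652 >1
Stable set (-3.0000, 0).

(-3.0000,0); λ=-8 ⇒ h* = (3)/8 = 0.3750.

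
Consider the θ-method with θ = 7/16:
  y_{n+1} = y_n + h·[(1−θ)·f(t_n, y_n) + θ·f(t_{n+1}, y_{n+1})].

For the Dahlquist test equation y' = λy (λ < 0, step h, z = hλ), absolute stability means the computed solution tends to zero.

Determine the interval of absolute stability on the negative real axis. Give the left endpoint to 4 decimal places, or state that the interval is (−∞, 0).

z∈(-16.0000,0).

Test eqn y'=λy, z=hλ:
  y_{n+1} = y_n + z·[9/16·y_n + 7/16·y_{n+1}] ⇒ (1 − 7/16z)y_{n+1} = (1 + 9/16z)y_n
  ⇒ R(z) = (1 + 9/16z)/(1 − 7/16z).

Solve |R(x)|<1 on ℝ⁻.
x=-1.7: |R|=0.0251
R=−1: 1+9/16x = −1+7/16x ⇒ -1/8x=2 ⇒ x=2/(-1/8)=-16.0000
Confirm numerically:
  x=-15.112: |R|=0.98542 <1
  x=-11.793: |R|=0.91462 <1
  x=-10.368: |R|=0.87283 <1
  x=-16.408: |R|=1.00624 >1
  x=-16.250: |R|=1.00385 >1
  x=-16.158: |R|=1.00245 >1
So |R|<1 on (-16.0000, 0).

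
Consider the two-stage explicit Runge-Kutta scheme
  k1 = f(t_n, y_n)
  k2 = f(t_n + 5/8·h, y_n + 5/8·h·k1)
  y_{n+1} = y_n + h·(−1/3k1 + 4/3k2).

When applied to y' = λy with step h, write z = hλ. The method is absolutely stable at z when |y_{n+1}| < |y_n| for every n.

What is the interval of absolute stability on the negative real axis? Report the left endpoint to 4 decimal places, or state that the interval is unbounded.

Test eqn y'=λy, z=hλ:
  k1=λy_n ⇒ h·k1=z·y_n;  k2=λ(1+5/8z)y_n ⇒ h·k2=z(1+5/8z)y_n
  y_{n+1}/y_n = 1 − 1/3z + 4/3z(1+5/8z) = 1 + z + 5/6z²
  ⇒ R(z) = 1 + z + 5/6z².

Boundary: |R(x)|=1, x<0.
x=-1.59: |R|=1.5168
R=1: x+5/6x²=0 ⇒ x=−6/5=-1.2000; min R=1−1/(4·5/6)=0.7000>−1
Confirm numerically:
  x=-1.162: |R|=0.96320 <1
  x=-1.147: |R|=0.94934 <1
  x=-0.988: |R|=0.82545 <1
  x=-0.689: |R|=0.70660 <1
  x=-1.639: |R|=1.59960 >1
  x=-1.364: |R|=1.18641 >1
  x=-1.341: |R|=1.15757 >1
Stable set (-1.2000, 0).

(-1.2000, 0).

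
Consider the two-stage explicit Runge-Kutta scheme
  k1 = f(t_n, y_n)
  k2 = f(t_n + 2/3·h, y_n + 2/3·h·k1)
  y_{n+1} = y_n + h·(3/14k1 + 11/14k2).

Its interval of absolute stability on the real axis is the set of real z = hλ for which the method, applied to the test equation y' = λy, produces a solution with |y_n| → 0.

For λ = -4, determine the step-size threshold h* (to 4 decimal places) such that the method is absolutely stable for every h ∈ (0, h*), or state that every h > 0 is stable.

Test eqn y'=λy, z=hλ:
  k1=λy_n ⇒ h·k1=z·y_n;  k2=λ(1+2/3z)y_n ⇒ h·k2=z(1+2/3z)y_n
  y_{n+1}/y_n = 1 + 3/14z + 11/14z(1+2/3z) = 1 + z + 11/21z²
  Hence R(z) = 1 + z + 11/21z².

Find x<0 with |R(x)|<1.
x=-0.5: |R|=0.6310
R=1: x+11/21x²=0 ⇒ x=−21/11=-1.9091; min R=1−1/(4·11/21)=0.5227>−1
Confirm numerically:
  x=-1.759: |R|=0.86171 <1
  x=-1.745: |R|=0.85001 <1
  x=-0.880: |R|=0.52564 <1
  x=-2.467: |R|=1.72095 >1
  x=-2.326: |R|=1.50795 >1
  x=-2.139: |R|=1.25760 >1
Stable set (-1.9091, 0).

(-1.9091,0); λ=-4 ⇒ h* = (21/11)/4 = 0.4773.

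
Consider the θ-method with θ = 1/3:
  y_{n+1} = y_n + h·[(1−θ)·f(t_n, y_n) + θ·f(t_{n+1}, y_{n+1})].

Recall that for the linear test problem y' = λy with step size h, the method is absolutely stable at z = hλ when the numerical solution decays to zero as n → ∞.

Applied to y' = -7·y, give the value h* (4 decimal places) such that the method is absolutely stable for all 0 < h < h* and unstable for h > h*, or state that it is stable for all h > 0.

(-6.0000,0); λ=-7 ⇒ h* = (6)/7 = 0.8571.

Set f=λy, z=hλ:
  y_{n+1} = y_n + z·[2/3·y_n + 1/3·y_{n+1}] ⇒ (1 − 1/3z)y_{n+1} = (1 + 2/3z)y_n
  so R(z) = (1 + 2/3z)/(1 − 1/3z).

Boundary: |R(x)|=1, x<0.
x=-1.77: |R|=0.1132
R=−1: 1+2/3x = −1+1/3x ⇒ -1/3x=2 ⇒ x=2/(-1/3)=-6.0000
Confirm numerically:
  x=-5.920: |R|=0.99103 <1
  x=-5.463: |R|=0.93655 <1
  x=-2.989: |R|=0.49724 <1
  x=-6.345: |R|=1.03692 >1
  x=-6.208: |R|=1.02259 >1
Stable set (-6.0000, 0).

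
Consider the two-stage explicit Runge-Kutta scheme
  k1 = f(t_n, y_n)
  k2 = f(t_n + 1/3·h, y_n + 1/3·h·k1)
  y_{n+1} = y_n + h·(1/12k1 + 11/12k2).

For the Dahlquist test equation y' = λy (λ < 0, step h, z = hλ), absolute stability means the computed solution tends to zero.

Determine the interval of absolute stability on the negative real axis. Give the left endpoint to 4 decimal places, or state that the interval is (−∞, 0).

On y'=λy, z=hλ:
  k1=λy_n ⇒ h·k1=z·y_n;  k2=λ(1+1/3z)y_n ⇒ h·k2=z(1+1/3z)y_n
  y_{n+1}/y_n = 1 + 1/12z + 11/12z(1+1/3z) = 1 + z + 11/36z²
  R(z) = 1 + z + 11/36z².

Find x<0 with |R(x)|<1.
x=-1.8: |R|=0.1900
R=1: x+11/36x²=0 ⇒ x=−36/11=-3.2727; min R=1−1/(4·11/36)=0.1818>−1
Confirm numerically:
  x=-3.095: |R|=0.83192 <1
  x=-2.749: |R|=0.56008 <1
  x=-2.198: |R|=0.27820 <1
  x=-2.035: |R|=0.23037 <1
  x=-3.724: |R|=1.51350 >1
  x=-3.689: |R|=1.46922 >1
Interval (-3.2727, 0).

(-3.2727, 0).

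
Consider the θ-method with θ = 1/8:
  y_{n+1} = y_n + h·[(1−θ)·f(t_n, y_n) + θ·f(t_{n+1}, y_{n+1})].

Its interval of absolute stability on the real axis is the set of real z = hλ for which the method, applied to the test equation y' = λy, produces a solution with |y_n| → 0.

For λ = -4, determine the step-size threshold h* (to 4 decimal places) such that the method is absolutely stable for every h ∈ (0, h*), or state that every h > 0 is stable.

(-2.6667,0); λ=-4 ⇒ h* = (8/3)/4 = 0.6667.

Set f=λy, z=hλ:
  y_{n+1} = y_n + z·[7/8·y_n + 1/8·y_{n+1}] ⇒ (1 − 1/8z)y_{n+1} = (1 + 7/8z)y_n
  Hence R(z) = (1 + 7/8z)/(1 − 1/8z).

Solve |R(x)|<1 on ℝ⁻.
x=-0.41: |R|=0.6100
R=−1: 1+7/8x = −1+1/8x ⇒ -3/4x=2 ⇒ x=2/(-3/4)=-2.6667
Confirm numerically:
  x=-2.220: |R|=0.73777 <1
  x=-1.855: |R|=0.50583 <1
  x=-1.318: |R|=0.13157 <1
  x=-3.206: |R|=1.28877 >1
  x=-2.786: |R|=1.06638 >1
Interval (-2.6667, 0).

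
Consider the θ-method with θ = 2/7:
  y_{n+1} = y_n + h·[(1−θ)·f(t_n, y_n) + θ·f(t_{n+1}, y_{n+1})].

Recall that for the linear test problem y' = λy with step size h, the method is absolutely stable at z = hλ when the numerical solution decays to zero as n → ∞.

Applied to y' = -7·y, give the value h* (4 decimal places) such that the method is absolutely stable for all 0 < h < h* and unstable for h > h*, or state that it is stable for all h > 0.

On y'=λy, z=hλ:
  y_{n+1} = y_n + z·[5/7·y_n + 2/7·y_{n+1}] ⇒ (1 − 2/7z)y_{n+1} = (1 + 5/7z)y_n
  Hence R(z) = (1 + 5/7z)/(1 − 2/7z).

Boundary: |R(x)|=1, x<0.
x=-0.56: |R|=0.5172
R=−1: 1+5/7x = −1+2/7x ⇒ -3/7x=2 ⇒ x=2/(-3/7)=-4.6667
Confirm numerically:
  x=-4.180: |R|=0.90495 <1
  x=-2.963: |R|=0.60460 <1
  x=-2.335: |R|=0.40060 <1
  x=-2.174: |R|=0.34103 <1
  x=-5.258: |R|=1.10128 >1
  x=-5.051: |R|=1.06742 >1
Interval (-4.6667, 0).

(-4.6667,0); λ=-7 ⇒ h* = (14/3)/7 = 0.6667.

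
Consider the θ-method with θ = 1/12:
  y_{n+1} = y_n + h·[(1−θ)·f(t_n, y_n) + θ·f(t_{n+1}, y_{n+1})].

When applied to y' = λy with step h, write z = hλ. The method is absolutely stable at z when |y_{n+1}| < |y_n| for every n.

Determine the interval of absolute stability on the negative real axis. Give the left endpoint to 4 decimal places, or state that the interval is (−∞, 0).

z∈(-2.4000,0).

Test eqn y'=λy, z=hλ:
  y_{n+1} = y_n + z·[11/12·y_n + 1/12·y_{n+1}] ⇒ (1 − 1/12z)y_{n+1} = (1 + 11/12z)y_n
  so R(z) = (1 + 11/12z)/(1 − 1/12z).

Find x<0 with |R(x)|<1.
x=-1.34: |R|=0.2054
R=−1: 1+11/12x = −1+1/12x ⇒ -5/6x=2 ⇒ x=2/(-5/6)=-2.4000
Confirm numerically:
  x=-2.198: |R|=0.85773 <1
  x=-1.769: |R|=0.54172 <1
  x=-1.375: |R|=0.23364 <1
  x=-0.998: |R|=0.07863 <1
  x=-2.623: |R|=1.15250 >1
  x=-2.576: |R|=1.12075 >1
Stable set (-2.4000, 0).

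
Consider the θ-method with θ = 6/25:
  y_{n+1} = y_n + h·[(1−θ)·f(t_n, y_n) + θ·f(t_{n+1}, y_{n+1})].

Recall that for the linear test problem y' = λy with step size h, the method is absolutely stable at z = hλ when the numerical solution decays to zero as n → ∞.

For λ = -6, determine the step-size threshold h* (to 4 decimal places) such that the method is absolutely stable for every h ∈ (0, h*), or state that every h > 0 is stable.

Set f=λy, z=hλ:
  y_{n+1} = y_n + z·[19/25·y_n + 6/25·y_{n+1}] ⇒ (1 − 6/25z)y_{n+1} = (1 + 19/25z)y_n
  so R(z) = (1 + 19/25z)/(1 − 6/25z).

Solve |R(x)|<1 on ℝ⁻.
x=-1.31: |R|=0.0033
R=−1: 1+19/25x = −1+6/25x ⇒ -13/25x=2 ⇒ x=2/(-13/25)=-3.8462
Confirm numerically:
  x=-3.244: |R|=0.82395 <1
  x=-3.033: |R|=0.75529 <1
  x=-2.331: |R|=0.49477 <1
  x=-2.199: |R|=0.43936 <1
  x=-4.306: |R|=1.11759 >1
  x=-4.072: |R|=1.05939 >1
Stable set (-3.8462, 0).

(-3.8462,0); λ=-6 ⇒ h* = (50/13)/6 = 0.6410.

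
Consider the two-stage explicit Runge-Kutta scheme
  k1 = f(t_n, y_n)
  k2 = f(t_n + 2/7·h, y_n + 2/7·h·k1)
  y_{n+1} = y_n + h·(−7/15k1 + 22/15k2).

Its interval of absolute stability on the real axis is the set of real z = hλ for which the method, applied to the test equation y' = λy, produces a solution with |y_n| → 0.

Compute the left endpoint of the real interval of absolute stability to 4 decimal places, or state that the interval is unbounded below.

Set f=λy, z=hλ:
  k1=λy_n ⇒ h·k1=z·y_n;  k2=λ(1+2/7z)y_n ⇒ h·k2=z(1+2/7z)y_n
  y_{n+1}/y_n = 1 − 7/15z + 22/15z(1+2/7z) = 1 + z + 44/105z²
  so R(z) = 1 + z + 44/105z².

Need |R(x)|<1, x<0.
x=-1.43: |R|=0.4269
R=1: x+44/105x²=0 ⇒ x=−105/44=-2.3864; min R=1−1/(4·44/105)=0.4034>−1
Confirm numerically:
  x=-2.074: |R|=0.72852 <1
  x=-1.811: |R|=0.56336 <1
  x=-1.436: |R|=0.42812 <1
  x=-1.418: |R|=0.42459 <1
  x=-2.701: |R|=1.35612 >1
  x=-2.574: |R|=1.20239 >1
Stable set (-2.3864, 0).

z* = -2.3864.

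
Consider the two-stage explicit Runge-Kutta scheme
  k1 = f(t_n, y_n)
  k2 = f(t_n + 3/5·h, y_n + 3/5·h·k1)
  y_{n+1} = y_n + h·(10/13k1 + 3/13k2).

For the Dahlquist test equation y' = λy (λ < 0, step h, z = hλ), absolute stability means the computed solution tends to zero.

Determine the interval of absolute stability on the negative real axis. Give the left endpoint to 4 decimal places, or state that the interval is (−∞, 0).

With y'=λy (z=hλ):
  k1=λy_n ⇒ h·k1=z·y_n;  k2=λ(1+3/5z)y_n ⇒ h·k2=z(1+3/5z)y_n
  y_{n+1}/y_n = 1 + 10/13z + 3/13z(1+3/5z) = 1 + z + 9/65z²
  R(z) = 1 + z + 9/65z².

Find x<0 with |R(x)|<1.
x=-1.28: |R|=0.0531
R=1: x+9/65x²=0 ⇒ x=−65/9=-7.2222; min R=1−1/(4·9/65)=-0.8056>−1
Confirm numerically:
  x=-6.806: |R|=0.60776 <1
  x=-5.928: |R|=0.06230 <1
  x=-4.154: |R|=0.76475 <1
  x=-3.275: |R|=0.78991 <1
  x=-7.819: |R|=1.64609 >1
  x=-7.327: |R|=1.10630 >1
So |R|<1 on (-7.2222, 0).

z∈(-7.2222,0).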